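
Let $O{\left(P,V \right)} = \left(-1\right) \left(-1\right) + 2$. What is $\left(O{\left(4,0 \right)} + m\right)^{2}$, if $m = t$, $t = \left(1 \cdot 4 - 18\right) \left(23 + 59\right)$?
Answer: $1311025$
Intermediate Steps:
$O{\left(P,V \right)} = 3$ ($O{\left(P,V \right)} = 1 + 2 = 3$)
$t = -1148$ ($t = \left(4 - 18\right) 82 = \left(-14\right) 82 = -1148$)
$m = -1148$
$\left(O{\left(4,0 \right)} + m\right)^{2} = \left(3 - 1148\right)^{2} = \left(-1145\right)^{2} = 1311025$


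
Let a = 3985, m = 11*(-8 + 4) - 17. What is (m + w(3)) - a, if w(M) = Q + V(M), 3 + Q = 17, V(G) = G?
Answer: -4029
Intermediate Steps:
Q = 14 (Q = -3 + 17 = 14)
w(M) = 14 + M
m = -61 (m = 11*(-4) - 17 = -44 - 17 = -61)
(m + w(3)) - a = (-61 + (14 + 3)) - 1*3985 = (-61 + 17) - 3985 = -44 - 3985 = -4029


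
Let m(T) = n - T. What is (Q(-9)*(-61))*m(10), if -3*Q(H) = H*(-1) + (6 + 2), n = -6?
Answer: -16592/3 ≈ -5530.7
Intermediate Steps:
Q(H) = -8/3 + H/3 (Q(H) = -(H*(-1) + (6 + 2))/3 = -(-H + 8)/3 = -(8 - H)/3 = -8/3 + H/3)
m(T) = -6 - T
(Q(-9)*(-61))*m(10) = ((-8/3 + (⅓)*(-9))*(-61))*(-6 - 1*10) = ((-8/3 - 3)*(-61))*(-6 - 10) = -17/3*(-61)*(-16) = (1037/3)*(-16) = -16592/3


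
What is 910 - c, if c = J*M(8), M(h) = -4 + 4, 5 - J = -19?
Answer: 910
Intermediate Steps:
J = 24 (J = 5 - 1*(-19) = 5 + 19 = 24)
M(h) = 0
c = 0 (c = 24*0 = 0)
910 - c = 910 - 1*0 = 910 + 0 = 910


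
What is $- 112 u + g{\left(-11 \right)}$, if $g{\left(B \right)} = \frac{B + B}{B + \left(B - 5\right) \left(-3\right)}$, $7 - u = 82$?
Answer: $\frac{310778}{37} \approx 8399.4$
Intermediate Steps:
$u = -75$ ($u = 7 - 82 = -75$)
$g{\left(B \right)} = \frac{2 B}{15 - 2 B}$ ($g{\left(B \right)} = \frac{2 B}{B + \left(-5 + B\right) \left(-3\right)} = \frac{2 B}{B - \left(-15 + 3 B\right)} = \frac{2 B}{15 - 2 B}$)
$- 112 u + g{\left(-11 \right)} = \left(-112\right) \left(-75\right) - - \frac{22}{-15 + 2 \left(-11\right)} = 8400 - - \frac{22}{-15 - 22} = 8400 - - \frac{22}{-37} = 8400 - \left(-22\right) \left(- \frac{1}{37}\right) = 8400 - \frac{22}{37} = \frac{310778}{37}$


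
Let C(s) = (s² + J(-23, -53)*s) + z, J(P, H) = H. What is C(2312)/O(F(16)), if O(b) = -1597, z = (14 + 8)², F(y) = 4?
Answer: -5223292/1597 ≈ -3270.7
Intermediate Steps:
z = 484 (z = 22² = 484)
C(s) = 484 + s² - 53*s (C(s) = (s² - 53*s) + 484 = 484 + s² - 53*s)
C(2312)/O(F(16)) = (484 + 2312² - 53*2312)/(-1597) = (484 + 5345344 - 122536)*(-1/1597) = 5223292*(-1/1597) = -5223292/1597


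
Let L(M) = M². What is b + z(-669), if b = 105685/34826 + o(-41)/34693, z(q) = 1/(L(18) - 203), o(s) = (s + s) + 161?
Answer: 40471928587/13290402598 ≈ 3.0452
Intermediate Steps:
o(s) = 161 + 2*s (o(s) = 2*s + 161 = 161 + 2*s)
z(q) = 1/121 (z(q) = 1/(18² - 203) = 1/(324 - 203) = 1/121)
b = 3669280959/1208218418 (b = 105685/34826 + (161 + 2*(-41))/34693 = 105685*(1/34826) + (161 - 82)*(1/34693) = 105685/34826 + 79*(1/34693) = 105685/34826 + 79/34693 = 3669280959/1208218418 ≈ 3.0369)
b + z(-669) = 3669280959/1208218418 + 1/121 = 40471928587/13290402598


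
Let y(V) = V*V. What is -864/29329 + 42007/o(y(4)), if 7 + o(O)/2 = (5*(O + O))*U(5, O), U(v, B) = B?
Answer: 1227611719/149753874 ≈ 8.1975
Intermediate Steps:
y(V) = V²
o(O) = -14 + 20*O² (o(O) = -14 + 2*((5*(O + O))*O) = -14 + 2*((5*(2*O))*O) = -14 + 2*((10*O)*O) = -14 + 2*(10*O²) = -14 + 20*O²)
-864/29329 + 42007/o(y(4)) = -864/29329 + 42007/(-14 + 20*(4²)²) = -864*1/29329 + 42007/(-14 + 20*16²) = -864/29329 + 42007/(-14 + 20*256) = -864/29329 + 42007/(-14 + 5120) = -864/29329 + 42007/5106 = 1227611719/149753874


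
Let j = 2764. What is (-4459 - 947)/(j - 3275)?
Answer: 5406/511 ≈ 10.579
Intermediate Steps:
(-4459 - 947)/(j - 3275) = (-4459 - 947)/(2764 - 3275) = -5406/(-511) = -5406*(-1/511) = 5406/511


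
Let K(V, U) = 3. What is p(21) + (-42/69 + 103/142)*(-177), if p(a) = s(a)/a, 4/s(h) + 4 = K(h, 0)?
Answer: -1429241/68586 ≈ -20.839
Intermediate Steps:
s(h) = -4 (s(h) = 4/(-4 + 3) = 4/(-1) = 4*(-1) = -4)
p(a) = -4/a
p(21) + (-42/69 + 103/142)*(-177) = -4/21 + (-42/69 + 103/142)*(-177) = -4*1/21 + (-42*1/69 + 103*(1/142))*(-177) = -4/21 + (-14/23 + 103/142)*(-177) = -4/21 + (381/3266)*(-177) = -4/21 - 67437/3266 = -1429241/68586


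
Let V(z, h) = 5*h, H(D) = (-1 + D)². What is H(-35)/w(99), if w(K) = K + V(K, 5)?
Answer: 324/31 ≈ 10.452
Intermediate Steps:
w(K) = 25 + K (w(K) = K + 5*5 = K + 25 = 25 + K)
H(-35)/w(99) = (-1 - 35)²/(25 + 99) = (-36)²/124 = 1296*(1/124) = 324/31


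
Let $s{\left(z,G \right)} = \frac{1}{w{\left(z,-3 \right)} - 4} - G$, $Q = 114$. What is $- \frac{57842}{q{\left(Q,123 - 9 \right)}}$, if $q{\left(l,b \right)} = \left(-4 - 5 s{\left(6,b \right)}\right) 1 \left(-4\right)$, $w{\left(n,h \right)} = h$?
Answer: $\frac{202447}{7934} \approx 25.516$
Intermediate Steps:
$s{\left(z,G \right)} = - \frac{1}{7} - G$ ($s{\left(z,G \right)} = \frac{1}{-3 - 4} - G = \frac{1}{-7} - G = - \frac{1}{7} - G$)
$q{\left(l,b \right)} = \frac{92}{7} - 20 b$ ($q{\left(l,b \right)} = \left(-4 - 5 \left(- \frac{1}{7} - b\right)\right) 1 \left(-4\right) = \left(-4 + \left(\frac{5}{7} + 5 b\right)\right) 1 \left(-4\right) = \left(- \frac{23}{7} + 5 b\right) 1 \left(-4\right) = \left(- \frac{23}{7} + 5 b\right) \left(-4\right) = \frac{92}{7} - 20 b$)
$- \frac{57842}{q{\left(Q,123 - 9 \right)}} = - \frac{57842}{\frac{92}{7} - 20 \left(123 - 9\right)} = - \frac{57842}{\frac{92}{7} - 2280} = - \frac{57842}{- \frac{15868}{7}} = \left(-57842\right) \left(- \frac{7}{15868}\right) = \frac{202447}{7934}$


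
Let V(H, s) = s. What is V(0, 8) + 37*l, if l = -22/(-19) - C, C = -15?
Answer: 11511/19 ≈ 605.84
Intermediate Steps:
l = 307/19 (l = -22/(-19) - 1*(-15) = -22*(-1/19) + 15 = 22/19 + 15 = 307/19 ≈ 16.158)
V(0, 8) + 37*l = 8 + 37*(307/19) = 8 + 11359/19 = 11511/19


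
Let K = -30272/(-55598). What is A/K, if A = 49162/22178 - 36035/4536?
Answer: -8008688939501/761336319744 ≈ -10.519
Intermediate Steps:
A = -288092699/50299704 (A = 49162*(1/22178) - 36035*1/4536 = 24581/11089 - 36035/4536 = -288092699/50299704 ≈ -5.7275)
K = 15136/27799 (K = -30272*(-1/55598) = 15136/27799 ≈ 0.54448)
A/K = -288092699/(50299704*15136/27799) = -288092699/50299704*27799/15136 = -8008688939501/761336319744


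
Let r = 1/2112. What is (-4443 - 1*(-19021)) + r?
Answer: 30788737/2112 ≈ 14578.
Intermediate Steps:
r = 1/2112 ≈ 0.00047348
(-4443 - 1*(-19021)) + r = (-4443 - 1*(-19021)) + 1/2112 = (-4443 + 19021) + 1/2112 = 14578 + 1/2112 = 30788737/2112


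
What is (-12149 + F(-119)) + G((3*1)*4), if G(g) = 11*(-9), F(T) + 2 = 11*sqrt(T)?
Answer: -12250 + 11*I*sqrt(119) ≈ -12250.0 + 120.0*I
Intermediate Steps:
F(T) = -2 + 11*sqrt(T)
G(g) = -99
(-12149 + F(-119)) + G((3*1)*4) = (-12149 + (-2 + 11*sqrt(-119))) - 99 = (-12149 + (-2 + 11*(I*sqrt(119)))) - 99 = (-12149 + (-2 + 11*I*sqrt(119))) - 99 = (-12151 + 11*I*sqrt(119)) - 99 = -12250 + 11*I*sqrt(119)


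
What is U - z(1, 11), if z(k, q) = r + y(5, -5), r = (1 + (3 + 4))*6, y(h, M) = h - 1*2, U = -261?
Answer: -312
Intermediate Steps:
y(h, M) = -2 + h (y(h, M) = h - 2 = -2 + h)
r = 48 (r = (1 + 7)*6 = 8*6 = 48)
z(k, q) = 51 (z(k, q) = 48 + (-2 + 5) = 48 + 3 = 51)
U - z(1, 11) = -261 - 1*51 = -261 - 51 = -312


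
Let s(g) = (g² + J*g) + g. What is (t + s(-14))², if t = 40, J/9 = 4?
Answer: 79524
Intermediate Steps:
J = 36 (J = 9*4 = 36)
s(g) = g² + 37*g (s(g) = (g² + 36*g) + g = g² + 37*g)
(t + s(-14))² = (40 - 14*(37 - 14))² = (40 - 14*23)² = (40 - 322)² = (-282)² = 79524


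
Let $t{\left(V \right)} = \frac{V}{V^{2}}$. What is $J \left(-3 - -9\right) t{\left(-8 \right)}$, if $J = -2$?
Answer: $\frac{3}{2} \approx 1.5$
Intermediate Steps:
$t{\left(V \right)} = \frac{1}{V}$ ($t{\left(V \right)} = \frac{V}{V^{2}} = \frac{1}{V}$)
$J \left(-3 - -9\right) t{\left(-8 \right)} = \frac{\left(-2\right) \left(-3 - -9\right)}{-8} = - 2 \left(-3 + 9\right) \left(- \frac{1}{8}\right) = \left(-2\right) 6 \left(- \frac{1}{8}\right) = \left(-12\right) \left(- \frac{1}{8}\right) = \frac{3}{2}$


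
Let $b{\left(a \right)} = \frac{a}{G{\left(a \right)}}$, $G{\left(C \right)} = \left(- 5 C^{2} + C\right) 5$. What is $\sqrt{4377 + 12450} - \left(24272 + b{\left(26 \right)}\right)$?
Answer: $- \frac{15655439}{645} + \sqrt{16827} \approx -24142.0$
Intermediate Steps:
$G{\left(C \right)} = - 25 C^{2} + 5 C$ ($G{\left(C \right)} = \left(C - 5 C^{2}\right) 5 = - 25 C^{2} + 5 C$)
$b{\left(a \right)} = \frac{1}{5 \left(1 - 5 a\right)}$ ($b{\left(a \right)} = \frac{a}{5 a \left(1 - 5 a\right)} = a \frac{1}{5 a \left(1 - 5 a\right)} = \frac{1}{5 \left(1 - 5 a\right)}$)
$\sqrt{4377 + 12450} - \left(24272 + b{\left(26 \right)}\right) = \sqrt{4377 + 12450} - \left(24272 - \frac{1}{-5 + 25 \cdot 26}\right) = \sqrt{16827} - \left(24272 - \frac{1}{-5 + 650}\right) = \sqrt{16827} - \left(24272 - \frac{1}{645}\right) = \sqrt{16827} - \frac{15655439}{645} = - \frac{15655439}{645} + \sqrt{16827}$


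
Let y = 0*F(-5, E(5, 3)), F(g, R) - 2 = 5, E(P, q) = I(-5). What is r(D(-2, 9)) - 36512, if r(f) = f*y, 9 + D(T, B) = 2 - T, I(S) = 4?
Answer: -36512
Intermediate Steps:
E(P, q) = 4
F(g, R) = 7 (F(g, R) = 2 + 5 = 7)
D(T, B) = -7 - T (D(T, B) = -9 + (2 - T) = -7 - T)
y = 0 (y = 0*7 = 0)
r(f) = 0 (r(f) = f*0 = 0)
r(D(-2, 9)) - 36512 = 0 - 36512 = -36512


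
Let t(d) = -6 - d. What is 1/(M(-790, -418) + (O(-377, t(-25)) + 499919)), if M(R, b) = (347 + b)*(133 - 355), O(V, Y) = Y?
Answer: 1/515700 ≈ 1.9391e-6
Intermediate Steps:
M(R, b) = -77034 - 222*b (M(R, b) = (347 + b)*(-222) = -77034 - 222*b)
1/(M(-790, -418) + (O(-377, t(-25)) + 499919)) = 1/((-77034 - 222*(-418)) + ((-6 - 1*(-25)) + 499919)) = 1/((-77034 + 92796) + ((-6 + 25) + 499919)) = 1/(15762 + (19 + 499919)) = 1/(15762 + 499938) = 1/515700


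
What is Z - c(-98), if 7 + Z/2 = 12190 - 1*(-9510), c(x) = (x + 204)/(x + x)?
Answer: 4251881/98 ≈ 43387.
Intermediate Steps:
c(x) = (204 + x)/(2*x) (c(x) = (204 + x)/((2*x)) = (204 + x)*(1/(2*x)) = (204 + x)/(2*x))
Z = 43386 (Z = -14 + 2*(12190 - 1*(-9510)) = -14 + 2*(12190 + 9510) = -14 + 2*21700 = -14 + 43400 = 43386)
Z - c(-98) = 43386 - (204 - 98)/(2*(-98)) = 43386 - (-1)*106/(2*98) = 43386 - 1*(-53/98) = 43386 + 53/98 = 4251881/98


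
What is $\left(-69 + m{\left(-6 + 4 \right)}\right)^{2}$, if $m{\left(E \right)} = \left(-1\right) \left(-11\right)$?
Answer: $3364$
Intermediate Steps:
$m{\left(E \right)} = 11$
$\left(-69 + m{\left(-6 + 4 \right)}\right)^{2} = \left(-69 + 11\right)^{2} = \left(-58\right)^{2} = 3364$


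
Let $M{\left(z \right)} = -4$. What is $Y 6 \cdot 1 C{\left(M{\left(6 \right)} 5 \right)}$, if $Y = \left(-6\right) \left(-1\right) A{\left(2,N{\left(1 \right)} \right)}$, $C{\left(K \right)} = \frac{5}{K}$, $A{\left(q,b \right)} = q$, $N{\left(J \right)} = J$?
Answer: $-18$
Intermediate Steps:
$Y = 12$ ($Y = \left(-6\right) \left(-1\right) 2 = 6 \cdot 2 = 12$)
$Y 6 \cdot 1 C{\left(M{\left(6 \right)} 5 \right)} = 12 \cdot 6 \cdot 1 \frac{5}{\left(-4\right) 5} = 12 \cdot 6 \frac{5}{-20} = 12 \cdot 6 \cdot 5 \left(- \frac{1}{20}\right) = 12 \cdot 6 \left(- \frac{1}{4}\right) = 12 \left(- \frac{3}{2}\right) = -18$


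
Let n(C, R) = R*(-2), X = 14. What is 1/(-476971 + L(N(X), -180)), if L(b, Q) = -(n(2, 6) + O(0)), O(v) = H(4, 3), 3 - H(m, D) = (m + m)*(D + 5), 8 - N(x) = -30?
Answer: -1/476898 ≈ -2.0969e-6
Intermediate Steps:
N(x) = 38 (N(x) = 8 - 1*(-30) = 8 + 30 = 38)
n(C, R) = -2*R
H(m, D) = 3 - 2*m*(5 + D) (H(m, D) = 3 - (m + m)*(D + 5) = 3 - 2*m*(5 + D))
O(v) = -61 (O(v) = 3 - 10*4 - 2*3*4 = 3 - 40 - 24 = -61)
L(b, Q) = 73 (L(b, Q) = -(-2*6 - 61) = -(-12 - 61) = -1*(-73) = 73)
1/(-476971 + L(N(X), -180)) = 1/(-476971 + 73) = 1/(-476898) = -1/476898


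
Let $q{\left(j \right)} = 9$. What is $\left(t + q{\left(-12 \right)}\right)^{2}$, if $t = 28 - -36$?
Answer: $5329$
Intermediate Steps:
$t = 64$ ($t = 28 + 36 = 64$)
$\left(t + q{\left(-12 \right)}\right)^{2} = \left(64 + 9\right)^{2} = 73^{2} = 5329$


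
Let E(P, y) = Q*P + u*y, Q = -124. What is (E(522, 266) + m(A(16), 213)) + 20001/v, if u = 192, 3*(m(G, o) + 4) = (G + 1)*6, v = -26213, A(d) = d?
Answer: -357198339/26213 ≈ -13627.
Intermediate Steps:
m(G, o) = -2 + 2*G (m(G, o) = -4 + ((G + 1)*6)/3 = -4 + ((1 + G)*6)/3 = -4 + (6 + 6*G)/3 = -4 + (2 + 2*G) = -2 + 2*G)
E(P, y) = -124*P + 192*y
(E(522, 266) + m(A(16), 213)) + 20001/v = ((-124*522 + 192*266) + (-2 + 2*16)) + 20001/(-26213) = ((-64728 + 51072) + (-2 + 32)) + 20001*(-1/26213) = (-13656 + 30) - 20001/26213 = -13626 - 20001/26213 = -357198339/26213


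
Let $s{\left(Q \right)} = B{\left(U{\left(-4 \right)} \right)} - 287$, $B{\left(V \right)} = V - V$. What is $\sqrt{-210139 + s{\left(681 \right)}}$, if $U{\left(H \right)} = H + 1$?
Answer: $i \sqrt{210426} \approx 458.72 i$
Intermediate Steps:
$U{\left(H \right)} = 1 + H$
$B{\left(V \right)} = 0$
$s{\left(Q \right)} = -287$ ($s{\left(Q \right)} = 0 - 287 = -287$)
$\sqrt{-210139 + s{\left(681 \right)}} = \sqrt{-210139 - 287} = \sqrt{-210426} = i \sqrt{210426}$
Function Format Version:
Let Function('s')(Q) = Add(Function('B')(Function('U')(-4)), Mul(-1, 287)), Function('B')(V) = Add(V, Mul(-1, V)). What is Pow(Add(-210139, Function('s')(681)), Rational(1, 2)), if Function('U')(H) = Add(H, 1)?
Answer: Mul(I, Pow(210426, Rational(1, 2))) ≈ Mul(458.72, I)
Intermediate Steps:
Function('U')(H) = Add(1, H)
Function('B')(V) = 0
Function('s')(Q) = -287 (Function('s')(Q) = Add(0, Mul(-1, 287)) = Add(0, -287) = -287)
Pow(Add(-210139, Function('s')(681)), Rational(1, 2)) = Pow(Add(-210139, -287), Rational(1, 2)) = Pow(-210426, Rational(1, 2)) = Mul(I, Pow(210426, Rational(1, 2)))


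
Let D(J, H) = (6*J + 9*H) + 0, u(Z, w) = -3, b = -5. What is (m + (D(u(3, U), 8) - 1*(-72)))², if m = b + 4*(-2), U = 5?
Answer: 12769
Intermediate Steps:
m = -13 (m = -5 + 4*(-2) = -5 - 8 = -13)
D(J, H) = 6*J + 9*H
(m + (D(u(3, U), 8) - 1*(-72)))² = (-13 + ((6*(-3) + 9*8) - 1*(-72)))² = (-13 + ((-18 + 72) + 72))² = (-13 + (54 + 72))² = (-13 + 126)² = 113² = 12769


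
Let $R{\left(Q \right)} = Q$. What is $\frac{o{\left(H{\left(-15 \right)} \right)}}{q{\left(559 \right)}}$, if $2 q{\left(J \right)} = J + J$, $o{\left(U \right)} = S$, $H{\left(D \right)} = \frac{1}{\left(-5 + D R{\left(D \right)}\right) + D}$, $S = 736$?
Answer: $\frac{736}{559} \approx 1.3166$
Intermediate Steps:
$H{\left(D \right)} = \frac{1}{-5 + D + D^{2}}$ ($H{\left(D \right)} = \frac{1}{\left(-5 + D D\right) + D} = \frac{1}{\left(-5 + D^{2}\right) + D} = \frac{1}{-5 + D + D^{2}}$)
$o{\left(U \right)} = 736$
$q{\left(J \right)} = J$ ($q{\left(J \right)} = \frac{J + J}{2} = \frac{2 J}{2} = J$)
$\frac{o{\left(H{\left(-15 \right)} \right)}}{q{\left(559 \right)}} = \frac{736}{559}$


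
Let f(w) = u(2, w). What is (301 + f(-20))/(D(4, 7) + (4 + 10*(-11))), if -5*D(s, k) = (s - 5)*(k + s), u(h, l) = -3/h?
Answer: -2995/1038 ≈ -2.8854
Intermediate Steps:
f(w) = -3/2
D(s, k) = -(-5 + s)*(k + s)/5 (D(s, k) = -(s - 5)*(k + s)/5 = -(-5 + s)*(k + s)/5)
(301 + f(-20))/(D(4, 7) + (4 + 10*(-11))) = (301 - 3/2)/((7 + 4 - ⅕*4² - ⅕*7*4) + (4 + 10*(-11))) = 599/(2*((7 + 4 - ⅕*16 - 28/5) + (4 - 110))) = 599/(2*((7 + 4 - 16/5 - 28/5) - 106)) = 599/(2*(11/5 - 106)) = 599/(2*(-519/5)) = (599/2)*(-5/519) = -2995/1038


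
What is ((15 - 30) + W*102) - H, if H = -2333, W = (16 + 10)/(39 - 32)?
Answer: 18878/7 ≈ 2696.9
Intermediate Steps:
W = 26/7 ≈ 3.7143
((15 - 30) + W*102) - H = ((15 - 30) + (26/7)*102) - 1*(-2333) = (-15 + 2652/7) + 2333 = 2547/7 + 2333 = 18878/7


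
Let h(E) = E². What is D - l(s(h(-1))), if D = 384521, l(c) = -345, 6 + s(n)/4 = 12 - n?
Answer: 384866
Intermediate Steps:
s(n) = 24 - 4*n (s(n) = -24 + 4*(12 - n) = -24 + (48 - 4*n) = 24 - 4*n)
D - l(s(h(-1))) = 384521 - 1*(-345) = 384521 + 345 = 384866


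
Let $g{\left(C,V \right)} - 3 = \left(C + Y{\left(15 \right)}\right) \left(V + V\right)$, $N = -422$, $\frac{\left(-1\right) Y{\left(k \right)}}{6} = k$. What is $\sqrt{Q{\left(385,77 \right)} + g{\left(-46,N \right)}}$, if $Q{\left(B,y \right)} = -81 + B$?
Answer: $\sqrt{115091} \approx 339.25$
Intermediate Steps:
$Y{\left(k \right)} = - 6 k$
$g{\left(C,V \right)} = 3 + 2 V \left(-90 + C\right)$ ($g{\left(C,V \right)} = 3 + \left(C - 90\right) \left(V + V\right) = 3 + \left(C - 90\right) 2 V = 3 + \left(-90 + C\right) 2 V = 3 + 2 V \left(-90 + C\right)$)
$\sqrt{Q{\left(385,77 \right)} + g{\left(-46,N \right)}} = \sqrt{\left(-81 + 385\right) + \left(3 - -75960 + 2 \left(-46\right) \left(-422\right)\right)} = \sqrt{304 + \left(3 + 75960 + 38824\right)} = \sqrt{304 + 114787} = \sqrt{115091}$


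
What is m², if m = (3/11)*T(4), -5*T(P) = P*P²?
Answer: 36864/3025 ≈ 12.186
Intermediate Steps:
T(P) = -P³/5 (T(P) = -P*P²/5 = -P³/5)
m = -192/55 (m = (3/11)*(-⅕*4³) = (3*(1/11))*(-⅕*64) = (3/11)*(-64/5) = -192/55 ≈ -3.4909)
m² = (-192/55)² = 36864/3025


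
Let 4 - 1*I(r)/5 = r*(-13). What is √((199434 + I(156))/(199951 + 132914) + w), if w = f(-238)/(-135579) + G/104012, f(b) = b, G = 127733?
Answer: √126454724584273412784326279735/260778330715890 ≈ 1.3636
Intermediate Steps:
I(r) = 20 + 65*r (I(r) = 20 - 5*r*(-13) = 20 - (-65)*r = 20 + 65*r)
w = 17342667263/14101842948 (w = -238/(-135579) + 127733/104012 = -238*(-1/135579) + 127733*(1/104012) = 238/135579 + 127733/104012 = 17342667263/14101842948 ≈ 1.2298)
√((199434 + I(156))/(199951 + 132914) + w) = √((199434 + (20 + 65*156))/(199951 + 132914) + 17342667263/14101842948) = √((199434 + (20 + 10140))/332865 + 17342667263/14101842948) = √((199434 + 10160)*(1/332865) + 17342667263/14101842948) = √(209594*(1/332865) + 17342667263/14101842948) = √(209594/332865 + 17342667263/14101842948) = √(2909476203113869/1564669984295340) = √126454724584273412784326279735/260778330715890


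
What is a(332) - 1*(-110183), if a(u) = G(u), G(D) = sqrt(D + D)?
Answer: 110183 + 2*sqrt(166) ≈ 1.1021e+5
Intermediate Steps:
G(D) = sqrt(2)*sqrt(D) (G(D) = sqrt(2*D) = sqrt(2)*sqrt(D))
a(u) = sqrt(2)*sqrt(u)
a(332) - 1*(-110183) = sqrt(2)*sqrt(332) - 1*(-110183) = sqrt(2)*(2*sqrt(83)) + 110183 = 2*sqrt(166) + 110183 = 110183 + 2*sqrt(166)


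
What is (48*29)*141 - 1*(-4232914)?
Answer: 4429186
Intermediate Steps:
(48*29)*141 - 1*(-4232914) = 1392*141 + 4232914 = 196272 + 4232914 = 4429186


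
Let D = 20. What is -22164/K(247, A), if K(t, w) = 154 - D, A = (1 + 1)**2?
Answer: -11082/67 ≈ -165.40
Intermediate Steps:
A = 4 (A = 2**2 = 4)
K(t, w) = 134 (K(t, w) = 154 - 1*20 = 154 - 20 = 134)
-22164/K(247, A) = -22164/134 = -22164*1/134 = -11082/67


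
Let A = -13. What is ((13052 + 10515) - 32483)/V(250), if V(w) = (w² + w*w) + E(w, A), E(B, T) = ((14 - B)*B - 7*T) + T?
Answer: -1486/11013 ≈ -0.13493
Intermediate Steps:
E(B, T) = -6*T + B*(14 - B) (E(B, T) = (B*(14 - B) - 7*T) + T = (-7*T + B*(14 - B)) + T = -6*T + B*(14 - B))
V(w) = 78 + w² + 14*w (V(w) = (w² + w*w) + (-w² - 6*(-13) + 14*w) = (w² + w²) + (-w² + 78 + 14*w) = 2*w² + (78 - w² + 14*w) = 78 + w² + 14*w)
((13052 + 10515) - 32483)/V(250) = ((13052 + 10515) - 32483)/(78 + 250² + 14*250) = (23567 - 32483)/(78 + 62500 + 3500) = -8916/66078 = -8916*1/66078 = -1486/11013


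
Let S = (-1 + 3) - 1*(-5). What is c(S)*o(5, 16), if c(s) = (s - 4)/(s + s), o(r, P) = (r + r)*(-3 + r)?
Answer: 30/7 ≈ 4.2857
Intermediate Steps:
o(r, P) = 2*r*(-3 + r) (o(r, P) = (2*r)*(-3 + r) = 2*r*(-3 + r))
S = 7 (S = 2 + 5 = 7)
c(s) = (-4 + s)/(2*s) (c(s) = (-4 + s)/((2*s)) = (-4 + s)*(1/(2*s)) = (-4 + s)/(2*s))
c(S)*o(5, 16) = ((1/2)*(-4 + 7)/7)*(2*5*(-3 + 5)) = ((1/2)*(1/7)*3)*(2*5*2) = (3/14)*20 = 30/7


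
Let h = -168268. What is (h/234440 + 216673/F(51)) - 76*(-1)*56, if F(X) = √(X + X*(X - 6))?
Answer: 249402093/58610 + 216673*√2346/2346 ≈ 8728.7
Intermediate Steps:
F(X) = √(X + X*(-6 + X))
(h/234440 + 216673/F(51)) - 76*(-1)*56 = (-168268/234440 + 216673/(√(51*(-5 + 51)))) - 76*(-1)*56 = (-168268*1/234440 + 216673/(√(51*46))) + 76*56 = (-42067/58610 + 216673/(√2346)) + 4256 = (-42067/58610 + 216673*(√2346/2346)) + 4256 = (-42067/58610 + 216673*√2346/2346) + 4256 = 249402093/58610 + 216673*√2346/2346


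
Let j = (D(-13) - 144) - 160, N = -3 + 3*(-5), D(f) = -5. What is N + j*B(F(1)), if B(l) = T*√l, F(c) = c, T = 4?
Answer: -1254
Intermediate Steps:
B(l) = 4*√l
N = -18 (N = -3 - 15 = -18)
j = -309 (j = (-5 - 144) - 160 = -149 - 160 = -309)
N + j*B(F(1)) = -18 - 1236*√1 = -18 - 1236 = -1254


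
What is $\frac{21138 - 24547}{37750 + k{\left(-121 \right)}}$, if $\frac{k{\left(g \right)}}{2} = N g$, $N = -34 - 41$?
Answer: $- \frac{3409}{55900} \approx -0.060984$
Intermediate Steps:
$N = -75$
$k{\left(g \right)} = - 150 g$ ($k{\left(g \right)} = 2 \left(- 75 g\right) = - 150 g$)
$\frac{21138 - 24547}{37750 + k{\left(-121 \right)}} = \frac{21138 - 24547}{37750 - -18150} = - \frac{3409}{37750 + 18150} = - \frac{3409}{55900}$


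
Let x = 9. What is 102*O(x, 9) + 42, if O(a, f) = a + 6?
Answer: 1572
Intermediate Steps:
O(a, f) = 6 + a
102*O(x, 9) + 42 = 102*(6 + 9) + 42 = 102*15 + 42 = 1530 + 42 = 1572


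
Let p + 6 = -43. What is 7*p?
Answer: -343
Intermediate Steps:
p = -49 (p = -6 - 43 = -49)
7*p = 7*(-49) = -343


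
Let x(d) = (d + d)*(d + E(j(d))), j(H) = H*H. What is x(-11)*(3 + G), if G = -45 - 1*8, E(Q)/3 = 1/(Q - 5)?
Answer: -350075/29 ≈ -12072.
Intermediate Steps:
j(H) = H²
E(Q) = 3/(-5 + Q) (E(Q) = 3/(Q - 5) = 3/(-5 + Q))
x(d) = 2*d*(d + 3/(-5 + d²)) (x(d) = (d + d)*(d + 3/(-5 + d²)) = (2*d)*(d + 3/(-5 + d²)) = 2*d*(d + 3/(-5 + d²)))
G = -53 (G = -45 - 8 = -53)
x(-11)*(3 + G) = (2*(-11)*(3 - 11*(-5 + (-11)²))/(-5 + (-11)²))*(3 - 53) = (2*(-11)*(3 - 11*(-5 + 121))/(-5 + 121))*(-50) = (2*(-11)*(3 - 11*116)/116)*(-50) = (2*(-11)*(1/116)*(3 - 1276))*(-50) = (2*(-11)*(1/116)*(-1273))*(-50) = (14003/58)*(-50) = -350075/29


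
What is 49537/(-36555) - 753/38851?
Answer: -1952087902/1420198305 ≈ -1.3745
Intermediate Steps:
49537/(-36555) - 753/38851 = 49537*(-1/36555) - 753*1/38851 = -49537/36555 - 753/38851 = -1952087902/1420198305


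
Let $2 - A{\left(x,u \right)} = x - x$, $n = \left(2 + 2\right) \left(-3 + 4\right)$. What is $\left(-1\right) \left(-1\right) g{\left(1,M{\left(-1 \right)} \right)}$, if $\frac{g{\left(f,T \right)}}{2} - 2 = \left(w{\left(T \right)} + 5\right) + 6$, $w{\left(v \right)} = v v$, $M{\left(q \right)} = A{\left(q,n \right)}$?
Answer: $34$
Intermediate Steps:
$n = 4$ ($n = 4 \cdot 1 = 4$)
$A{\left(x,u \right)} = 2$ ($A{\left(x,u \right)} = 2 - \left(x - x\right) = 2 - 0 = 2 + 0 = 2$)
$M{\left(q \right)} = 2$
$w{\left(v \right)} = v^{2}$
$g{\left(f,T \right)} = 26 + 2 T^{2}$ ($g{\left(f,T \right)} = 4 + 2 \left(\left(T^{2} + 5\right) + 6\right) = 4 + 2 \left(\left(5 + T^{2}\right) + 6\right) = 4 + 2 \left(11 + T^{2}\right) = 4 + \left(22 + 2 T^{2}\right) = 26 + 2 T^{2}$)
$\left(-1\right) \left(-1\right) g{\left(1,M{\left(-1 \right)} \right)} = \left(-1\right) \left(-1\right) \left(26 + 2 \cdot 2^{2}\right) = 1 \left(26 + 2 \cdot 4\right) = 1 \left(26 + 8\right) = 1 \cdot 34 = 34$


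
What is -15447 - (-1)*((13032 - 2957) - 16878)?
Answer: -22250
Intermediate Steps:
-15447 - (-1)*((13032 - 2957) - 16878) = -15447 - (-1)*(10075 - 16878) = -15447 - (-1)*(-6803) = -15447 - 1*6803 = -15447 - 6803 = -22250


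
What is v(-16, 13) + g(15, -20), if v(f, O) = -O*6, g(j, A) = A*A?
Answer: 322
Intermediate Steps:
g(j, A) = A²
v(f, O) = -6*O
v(-16, 13) + g(15, -20) = -6*13 + (-20)² = -78 + 400 = 322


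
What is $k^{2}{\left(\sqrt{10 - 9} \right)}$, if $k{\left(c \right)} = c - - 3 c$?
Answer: $16$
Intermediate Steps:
$k{\left(c \right)} = 4 c$ ($k{\left(c \right)} = c + 3 c = 4 c$)
$k^{2}{\left(\sqrt{10 - 9} \right)} = \left(4 \sqrt{10 - 9}\right)^{2} = \left(4 \sqrt{1}\right)^{2} = \left(4 \cdot 1\right)^{2} = 4^{2} = 16$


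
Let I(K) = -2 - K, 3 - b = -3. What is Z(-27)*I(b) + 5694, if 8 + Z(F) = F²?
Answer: -74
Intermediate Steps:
b = 6 (b = 3 - 1*(-3) = 3 + 3 = 6)
Z(F) = -8 + F²
Z(-27)*I(b) + 5694 = (-8 + (-27)²)*(-2 - 1*6) + 5694 = (-8 + 729)*(-2 - 6) + 5694 = 721*(-8) + 5694 = -5768 + 5694 = -74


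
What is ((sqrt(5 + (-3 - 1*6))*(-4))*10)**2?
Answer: -6400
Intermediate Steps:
((sqrt(5 + (-3 - 1*6))*(-4))*10)**2 = ((sqrt(5 + (-3 - 6))*(-4))*10)**2 = ((sqrt(5 - 9)*(-4))*10)**2 = ((sqrt(-4)*(-4))*10)**2 = (((2*I)*(-4))*10)**2 = (-8*I*10)**2 = (-80*I)**2 = -6400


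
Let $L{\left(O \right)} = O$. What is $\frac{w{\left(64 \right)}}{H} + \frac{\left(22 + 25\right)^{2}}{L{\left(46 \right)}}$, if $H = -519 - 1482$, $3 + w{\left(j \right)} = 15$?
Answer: $\frac{64053}{1334} \approx 48.016$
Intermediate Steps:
$w{\left(j \right)} = 12$ ($w{\left(j \right)} = -3 + 15 = 12$)
$H = -2001$
$\frac{w{\left(64 \right)}}{H} + \frac{\left(22 + 25\right)^{2}}{L{\left(46 \right)}} = \frac{12}{-2001} + \frac{\left(22 + 25\right)^{2}}{46} = 12 \left(- \frac{1}{2001}\right) + 47^{2} \cdot \frac{1}{46} = - \frac{4}{667} + 2209 \cdot \frac{1}{46} = - \frac{4}{667} + \frac{2209}{46} = \frac{64053}{1334}$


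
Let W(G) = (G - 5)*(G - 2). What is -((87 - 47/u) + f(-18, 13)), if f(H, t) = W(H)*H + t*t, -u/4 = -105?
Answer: 3370127/420 ≈ 8024.1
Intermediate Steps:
u = 420 (u = -4*(-105) = 420)
W(G) = (-5 + G)*(-2 + G)
f(H, t) = t² + H*(10 + H² - 7*H) (f(H, t) = (10 + H² - 7*H)*H + t*t = H*(10 + H² - 7*H) + t² = t² + H*(10 + H² - 7*H))
-((87 - 47/u) + f(-18, 13)) = -((87 - 47/420) + (13² - 18*(10 + (-18)² - 7*(-18)))) = -((87 - 47*1/420) + (169 - 18*(10 + 324 + 126))) = -((87 - 47/420) + (169 - 18*460)) = -(36493/420 + (169 - 8280)) = -(36493/420 - 8111) = -1*(-3370127/420) = 3370127/420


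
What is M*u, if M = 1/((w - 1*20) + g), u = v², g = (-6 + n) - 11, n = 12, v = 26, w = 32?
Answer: 676/7 ≈ 96.571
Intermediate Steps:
g = -5 (g = (-6 + 12) - 11 = 6 - 11 = -5)
u = 676 (u = 26² = 676)
M = ⅐ (M = 1/((32 - 1*20) - 5) = 1/((32 - 20) - 5) = 1/(12 - 5) = 1/7 = ⅐ ≈ 0.14286)
M*u = (⅐)*676 = 676/7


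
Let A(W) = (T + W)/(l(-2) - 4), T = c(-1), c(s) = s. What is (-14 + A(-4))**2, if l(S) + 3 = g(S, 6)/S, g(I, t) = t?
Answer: 729/4 ≈ 182.25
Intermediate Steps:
l(S) = -3 + 6/S
T = -1
A(W) = 1/10 - W/10 (A(W) = (-1 + W)/((-3 + 6/(-2)) - 4) = (-1 + W)/((-3 + 6*(-1/2)) - 4) = (-1 + W)/((-3 - 3) - 4) = (-1 + W)/(-6 - 4) = (-1 + W)/(-10) = (-1 + W)*(-1/10) = 1/10 - W/10)
(-14 + A(-4))**2 = (-14 + (1/10 - 1/10*(-4)))**2 = (-14 + (1/10 + 2/5))**2 = (-14 + 1/2)**2 = (-27/2)**2 = 729/4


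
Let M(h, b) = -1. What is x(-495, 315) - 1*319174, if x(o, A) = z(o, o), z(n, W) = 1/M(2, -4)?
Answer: -319175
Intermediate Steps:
z(n, W) = -1 (z(n, W) = 1/(-1) = -1)
x(o, A) = -1
x(-495, 315) - 1*319174 = -1 - 1*319174 = -1 - 319174 = -319175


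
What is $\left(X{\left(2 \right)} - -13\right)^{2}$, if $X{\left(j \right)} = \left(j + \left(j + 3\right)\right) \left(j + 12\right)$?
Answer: $12321$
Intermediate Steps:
$X{\left(j \right)} = \left(3 + 2 j\right) \left(12 + j\right)$ ($X{\left(j \right)} = \left(j + \left(3 + j\right)\right) \left(12 + j\right) = \left(3 + 2 j\right) \left(12 + j\right)$)
$\left(X{\left(2 \right)} - -13\right)^{2} = \left(\left(36 + 2 \cdot 2^{2} + 27 \cdot 2\right) - -13\right)^{2} = \left(\left(36 + 2 \cdot 4 + 54\right) + 13\right)^{2} = \left(\left(36 + 8 + 54\right) + 13\right)^{2} = \left(98 + 13\right)^{2} = 111^{2} = 12321$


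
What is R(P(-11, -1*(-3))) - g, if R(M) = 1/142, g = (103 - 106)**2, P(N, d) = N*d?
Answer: -1277/142 ≈ -8.9930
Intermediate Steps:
g = 9 (g = (-3)**2 = 9)
R(M) = 1/142
R(P(-11, -1*(-3))) - g = 1/142 - 1*9 = 1/142 - 9 = -1277/142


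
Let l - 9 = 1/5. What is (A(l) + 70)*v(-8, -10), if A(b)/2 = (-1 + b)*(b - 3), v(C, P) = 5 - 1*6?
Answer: -4292/25 ≈ -171.68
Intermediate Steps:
l = 46/5 (l = 9 + 1/5 = 46/5 ≈ 9.2000)
v(C, P) = -1 (v(C, P) = 5 - 6 = -1)
A(b) = 2*(-1 + b)*(-3 + b) (A(b) = 2*((-1 + b)*(b - 3)) = 2*((-1 + b)*(-3 + b)) = 2*(-1 + b)*(-3 + b))
(A(l) + 70)*v(-8, -10) = ((6 - 8*46/5 + 2*(46/5)**2) + 70)*(-1) = ((6 - 368/5 + 2*(2116/25)) + 70)*(-1) = ((6 - 368/5 + 4232/25) + 70)*(-1) = (2542/25 + 70)*(-1) = (4292/25)*(-1) = -4292/25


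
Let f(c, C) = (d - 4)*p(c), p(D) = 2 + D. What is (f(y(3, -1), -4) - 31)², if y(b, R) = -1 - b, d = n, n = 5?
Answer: 1089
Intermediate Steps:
d = 5
f(c, C) = 2 + c (f(c, C) = (5 - 4)*(2 + c) = 1*(2 + c) = 2 + c)
(f(y(3, -1), -4) - 31)² = ((2 + (-1 - 1*3)) - 31)² = ((2 + (-1 - 3)) - 31)² = ((2 - 4) - 31)² = (-2 - 31)² = (-33)² = 1089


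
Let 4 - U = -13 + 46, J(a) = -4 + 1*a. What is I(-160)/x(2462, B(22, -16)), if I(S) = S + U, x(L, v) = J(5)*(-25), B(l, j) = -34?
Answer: 189/25 ≈ 7.5600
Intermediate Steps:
J(a) = -4 + a
U = -29 (U = 4 - (-13 + 46) = 4 - 1*33 = 4 - 33 = -29)
x(L, v) = -25 (x(L, v) = (-4 + 5)*(-25) = 1*(-25) = -25)
I(S) = -29 + S (I(S) = S - 29 = -29 + S)
I(-160)/x(2462, B(22, -16)) = (-29 - 160)/(-25) = -189*(-1/25) = 189/25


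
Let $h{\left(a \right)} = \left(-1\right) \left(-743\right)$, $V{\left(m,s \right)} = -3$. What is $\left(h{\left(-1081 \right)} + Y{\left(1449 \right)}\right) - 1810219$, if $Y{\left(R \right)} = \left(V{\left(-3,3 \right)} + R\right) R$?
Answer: $285778$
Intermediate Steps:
$h{\left(a \right)} = 743$
$Y{\left(R \right)} = R \left(-3 + R\right)$ ($Y{\left(R \right)} = \left(-3 + R\right) R = R \left(-3 + R\right)$)
$\left(h{\left(-1081 \right)} + Y{\left(1449 \right)}\right) - 1810219 = \left(743 + 1449 \left(-3 + 1449\right)\right) - 1810219 = \left(743 + 1449 \cdot 1446\right) - 1810219 = \left(743 + 2095254\right) - 1810219 = 2095997 - 1810219 = 285778$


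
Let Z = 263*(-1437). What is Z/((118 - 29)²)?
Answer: -377931/7921 ≈ -47.713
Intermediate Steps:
Z = -377931
Z/((118 - 29)²) = -377931/(118 - 29)² = -377931/(89²) = -377931/7921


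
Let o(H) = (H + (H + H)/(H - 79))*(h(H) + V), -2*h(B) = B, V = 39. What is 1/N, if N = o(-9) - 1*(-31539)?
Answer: 88/2741763 ≈ 3.2096e-5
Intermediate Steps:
h(B) = -B/2
o(H) = (39 - H/2)*(H + 2*H/(-79 + H)) (o(H) = (H + (H + H)/(H - 79))*(-H/2 + 39) = (H + (2*H)/(-79 + H))*(39 - H/2) = (H + 2*H/(-79 + H))*(39 - H/2) = (39 - H/2)*(H + 2*H/(-79 + H)))
N = 2741763/88 (N = (1/2)*(-9)*(-6006 - 1*(-9)**2 + 155*(-9))/(-79 - 9) - 1*(-31539) = (1/2)*(-9)*(-6006 - 1*81 - 1395)/(-88) + 31539 = (1/2)*(-9)*(-1/88)*(-6006 - 81 - 1395) + 31539 = (1/2)*(-9)*(-1/88)*(-7482) + 31539 = -33669/88 + 31539 = 2741763/88 ≈ 31156.)
1/N = 1/(2741763/88) = 88/2741763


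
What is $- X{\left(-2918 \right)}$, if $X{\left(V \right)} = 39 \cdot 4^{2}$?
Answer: $-624$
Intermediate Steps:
$X{\left(V \right)} = 624$ ($X{\left(V \right)} = 39 \cdot 16 = 624$)
$- X{\left(-2918 \right)} = \left(-1\right) 624 = -624$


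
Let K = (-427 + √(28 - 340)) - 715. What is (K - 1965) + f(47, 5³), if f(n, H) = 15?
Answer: -3092 + 2*I*√78 ≈ -3092.0 + 17.664*I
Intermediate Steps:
K = -1142 + 2*I*√78 (K = (-427 + √(-312)) - 715 = (-427 + 2*I*√78) - 715 = -1142 + 2*I*√78 ≈ -1142.0 + 17.664*I)
(K - 1965) + f(47, 5³) = ((-1142 + 2*I*√78) - 1965) + 15 = (-3107 + 2*I*√78) + 15 = -3092 + 2*I*√78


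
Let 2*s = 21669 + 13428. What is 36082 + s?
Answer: 107261/2 ≈ 53631.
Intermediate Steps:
s = 35097/2 (s = (21669 + 13428)/2 = (1/2)*35097 = 35097/2 ≈ 17549.)
36082 + s = 36082 + 35097/2 = 107261/2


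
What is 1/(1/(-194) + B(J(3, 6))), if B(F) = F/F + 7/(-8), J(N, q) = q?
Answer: 776/93 ≈ 8.3441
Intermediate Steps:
B(F) = ⅛ (B(F) = 1 + 7*(-⅛) = 1 - 7/8 = ⅛)
1/(1/(-194) + B(J(3, 6))) = 1/(1/(-194) + ⅛) = 1/(-1/194 + ⅛) = 1/(93/776) = 776/93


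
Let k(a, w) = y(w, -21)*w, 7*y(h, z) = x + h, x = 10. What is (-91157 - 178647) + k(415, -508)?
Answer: -1635644/7 ≈ -2.3366e+5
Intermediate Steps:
y(h, z) = 10/7 + h/7 (y(h, z) = (10 + h)/7 = 10/7 + h/7)
k(a, w) = w*(10/7 + w/7) (k(a, w) = (10/7 + w/7)*w = w*(10/7 + w/7))
(-91157 - 178647) + k(415, -508) = (-91157 - 178647) + (⅐)*(-508)*(10 - 508) = -269804 + (⅐)*(-508)*(-498) = -269804 + 252984/7 = -1635644/7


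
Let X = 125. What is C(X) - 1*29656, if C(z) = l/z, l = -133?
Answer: -3707133/125 ≈ -29657.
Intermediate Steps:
C(z) = -133/z
C(X) - 1*29656 = -133/125 - 1*29656 = -133*1/125 - 29656 = -133/125 - 29656 = -3707133/125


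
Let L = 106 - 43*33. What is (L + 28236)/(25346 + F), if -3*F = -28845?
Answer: 26923/34961 ≈ 0.77009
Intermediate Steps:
F = 9615 (F = -1/3*(-28845) = 9615)
L = -1313 (L = 106 - 1419 = -1313)
(L + 28236)/(25346 + F) = (-1313 + 28236)/(25346 + 9615) = 26923/34961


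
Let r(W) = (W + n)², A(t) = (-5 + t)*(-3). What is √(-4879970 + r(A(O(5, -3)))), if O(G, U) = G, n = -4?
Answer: I*√4879954 ≈ 2209.1*I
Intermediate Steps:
A(t) = 15 - 3*t
r(W) = (-4 + W)² (r(W) = (W - 4)² = (-4 + W)²)
√(-4879970 + r(A(O(5, -3)))) = √(-4879970 + (-4 + (15 - 3*5))²) = √(-4879970 + (-4 + (15 - 15))²) = √(-4879970 + (-4 + 0)²) = √(-4879970 + (-4)²) = √(-4879970 + 16) = √(-4879954) = I*√4879954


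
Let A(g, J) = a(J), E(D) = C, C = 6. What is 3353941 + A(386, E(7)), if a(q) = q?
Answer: 3353947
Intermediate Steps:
E(D) = 6
A(g, J) = J
3353941 + A(386, E(7)) = 3353941 + 6 = 3353947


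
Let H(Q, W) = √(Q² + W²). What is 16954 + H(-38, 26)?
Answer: 16954 + 2*√530 ≈ 17000.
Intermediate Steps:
16954 + H(-38, 26) = 16954 + √((-38)² + 26²) = 16954 + √(1444 + 676) = 16954 + √2120 = 16954 + 2*√530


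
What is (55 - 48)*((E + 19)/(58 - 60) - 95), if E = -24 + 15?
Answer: -700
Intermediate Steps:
E = -9
(55 - 48)*((E + 19)/(58 - 60) - 95) = (55 - 48)*((-9 + 19)/(58 - 60) - 95) = 7*(10/(-2) - 95) = 7*(10*(-1/2) - 95) = 7*(-5 - 95) = 7*(-100) = -700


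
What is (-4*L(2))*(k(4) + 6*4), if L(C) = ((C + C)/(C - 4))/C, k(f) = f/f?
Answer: 100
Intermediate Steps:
k(f) = 1
L(C) = 2/(-4 + C) (L(C) = ((2*C)/(-4 + C))/C = (2*C/(-4 + C))/C = 2/(-4 + C))
(-4*L(2))*(k(4) + 6*4) = (-8/(-4 + 2))*(1 + 6*4) = (-8/(-2))*(1 + 24) = -8*(-1)/2*25 = -4*(-1)*25 = 4*25 = 100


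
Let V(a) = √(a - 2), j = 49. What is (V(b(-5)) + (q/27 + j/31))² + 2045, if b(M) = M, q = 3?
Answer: 158862742/77841 + 944*I*√7/279 ≈ 2040.9 + 8.9519*I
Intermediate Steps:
V(a) = √(-2 + a)
(V(b(-5)) + (q/27 + j/31))² + 2045 = (√(-2 - 5) + (3/27 + 49/31))² + 2045 = (√(-7) + (3*(1/27) + 49*(1/31)))² + 2045 = (I*√7 + (⅑ + 49/31))² + 2045 = (I*√7 + 472/279)² + 2045 = (472/279 + I*√7)² + 2045 = 2045 + (472/279 + I*√7)²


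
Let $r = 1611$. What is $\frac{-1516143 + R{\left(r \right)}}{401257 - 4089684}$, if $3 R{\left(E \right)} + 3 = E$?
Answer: $\frac{1515607}{3688427} \approx 0.41091$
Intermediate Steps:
$R{\left(E \right)} = -1 + \frac{E}{3}$
$\frac{-1516143 + R{\left(r \right)}}{401257 - 4089684} = \frac{-1516143 + \left(-1 + \frac{1}{3} \cdot 1611\right)}{401257 - 4089684} = \frac{-1516143 + \left(-1 + 537\right)}{-3688427} = \left(-1516143 + 536\right) \left(- \frac{1}{3688427}\right) = \left(-1515607\right) \left(- \frac{1}{3688427}\right) = \frac{1515607}{3688427}$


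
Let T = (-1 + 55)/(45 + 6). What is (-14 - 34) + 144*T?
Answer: 1776/17 ≈ 104.47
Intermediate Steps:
T = 18/17 (T = 54/51 = 54*(1/51) = 18/17 ≈ 1.0588)
(-14 - 34) + 144*T = (-14 - 34) + 144*(18/17) = -48 + 2592/17 = 1776/17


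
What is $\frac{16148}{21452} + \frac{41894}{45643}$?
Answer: $\frac{408938313}{244783409} \approx 1.6706$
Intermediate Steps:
$\frac{16148}{21452} + \frac{41894}{45643} = 16148 \cdot \frac{1}{21452} + 41894 \cdot \frac{1}{45643} = \frac{4037}{5363} + \frac{41894}{45643} = \frac{408938313}{244783409}$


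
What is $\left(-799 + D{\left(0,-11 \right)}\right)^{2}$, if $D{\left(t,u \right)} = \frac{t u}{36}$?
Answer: $638401$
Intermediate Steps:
$D{\left(t,u \right)} = \frac{t u}{36}$ ($D{\left(t,u \right)} = t u \frac{1}{36} = \frac{t u}{36}$)
$\left(-799 + D{\left(0,-11 \right)}\right)^{2} = \left(-799 + \frac{1}{36} \cdot 0 \left(-11\right)\right)^{2} = \left(-799 + 0\right)^{2} = \left(-799\right)^{2} = 638401$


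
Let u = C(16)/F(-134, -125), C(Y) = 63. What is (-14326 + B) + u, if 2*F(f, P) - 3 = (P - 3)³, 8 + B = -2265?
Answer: -34810576377/2097149 ≈ -16599.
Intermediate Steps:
B = -2273 (B = -8 - 2265 = -2273)
F(f, P) = 3/2 + (-3 + P)³/2 (F(f, P) = 3/2 + (P - 3)³/2 = 3/2 + (-3 + P)³/2)
u = -126/2097149 (u = 63/(3/2 + (-3 - 125)³/2) = 63/(3/2 + (½)*(-128)³) = 63/(3/2 + (½)*(-2097152)) = 63/(3/2 - 1048576) = 63/(-2097149/2) = 63*(-2/2097149) = -126/2097149 ≈ -6.0082e-5)
(-14326 + B) + u = (-14326 - 2273) - 126/2097149 = -16599 - 126/2097149 = -34810576377/2097149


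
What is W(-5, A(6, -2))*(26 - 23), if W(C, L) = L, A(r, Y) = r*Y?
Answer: -36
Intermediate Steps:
A(r, Y) = Y*r
W(-5, A(6, -2))*(26 - 23) = (-2*6)*(26 - 23) = -12*3 = -36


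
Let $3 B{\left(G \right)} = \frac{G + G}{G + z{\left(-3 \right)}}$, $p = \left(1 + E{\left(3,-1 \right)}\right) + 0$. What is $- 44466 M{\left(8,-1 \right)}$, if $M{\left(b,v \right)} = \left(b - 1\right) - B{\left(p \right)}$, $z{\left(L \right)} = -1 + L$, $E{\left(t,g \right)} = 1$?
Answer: $-340906$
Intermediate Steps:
$p = 2$ ($p = \left(1 + 1\right) + 0 = 2 + 0 = 2$)
$B{\left(G \right)} = \frac{2 G}{3 \left(-4 + G\right)}$ ($B{\left(G \right)} = \frac{\left(G + G\right) \frac{1}{G - 4}}{3} = \frac{2 G \frac{1}{G - 4}}{3} = \frac{2 G \frac{1}{-4 + G}}{3} = \frac{2 G}{3 \left(-4 + G\right)}$)
$M{\left(b,v \right)} = - \frac{1}{3} + b$ ($M{\left(b,v \right)} = \left(b - 1\right) - \frac{2}{3} \cdot 2 \frac{1}{-4 + 2} = \left(b - 1\right) - \frac{2}{3} \cdot 2 \frac{1}{-2} = \left(-1 + b\right) - \frac{2}{3} \cdot 2 \left(- \frac{1}{2}\right) = \left(-1 + b\right) - - \frac{2}{3} = \left(-1 + b\right) + \frac{2}{3} = - \frac{1}{3} + b$)
$- 44466 M{\left(8,-1 \right)} = - 44466 \left(- \frac{1}{3} + 8\right) = \left(-44466\right) \frac{23}{3} = -340906$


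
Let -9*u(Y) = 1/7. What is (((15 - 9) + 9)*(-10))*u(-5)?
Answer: 50/21 ≈ 2.3810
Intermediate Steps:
u(Y) = -1/63 (u(Y) = -⅑/7 = -⅑*⅐ = -1/63)
(((15 - 9) + 9)*(-10))*u(-5) = (((15 - 9) + 9)*(-10))*(-1/63) = ((6 + 9)*(-10))*(-1/63) = (15*(-10))*(-1/63) = -150*(-1/63) = 50/21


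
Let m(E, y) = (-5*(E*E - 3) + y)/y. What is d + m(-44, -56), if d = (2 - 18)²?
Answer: 24057/56 ≈ 429.59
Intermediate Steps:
d = 256 (d = (-16)² = 256)
m(E, y) = (15 + y - 5*E²)/y (m(E, y) = (-5*(E² - 3) + y)/y = (-5*(-3 + E²) + y)/y = ((15 - 5*E²) + y)/y = (15 + y - 5*E²)/y)
d + m(-44, -56) = 256 + (15 - 56 - 5*(-44)²)/(-56) = 256 - (15 - 56 - 5*1936)/56 = 256 - (15 - 56 - 9680)/56 = 256 - 1/56*(-9721) = 256 + 9721/56 = 24057/56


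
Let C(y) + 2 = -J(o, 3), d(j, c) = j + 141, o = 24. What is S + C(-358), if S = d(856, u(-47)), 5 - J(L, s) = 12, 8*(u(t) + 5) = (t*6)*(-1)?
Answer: 1002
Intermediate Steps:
u(t) = -5 - 3*t/4 (u(t) = -5 + ((t*6)*(-1))/8 = -5 + ((6*t)*(-1))/8 = -5 + (-6*t)/8 = -5 - 3*t/4)
J(L, s) = -7 (J(L, s) = 5 - 1*12 = 5 - 12 = -7)
d(j, c) = 141 + j
C(y) = 5 (C(y) = -2 - 1*(-7) = -2 + 7 = 5)
S = 997 (S = 141 + 856 = 997)
S + C(-358) = 997 + 5 = 1002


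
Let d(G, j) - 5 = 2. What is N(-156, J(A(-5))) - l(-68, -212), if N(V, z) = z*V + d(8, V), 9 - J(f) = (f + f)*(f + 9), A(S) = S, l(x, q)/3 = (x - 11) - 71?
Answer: -7187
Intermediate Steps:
l(x, q) = -246 + 3*x (l(x, q) = 3*((x - 11) - 71) = 3*((-11 + x) - 71) = 3*(-82 + x) = -246 + 3*x)
d(G, j) = 7 (d(G, j) = 5 + 2 = 7)
J(f) = 9 - 2*f*(9 + f) (J(f) = 9 - (f + f)*(f + 9) = 9 - 2*f*(9 + f))
N(V, z) = 7 + V*z (N(V, z) = z*V + 7 = V*z + 7 = 7 + V*z)
N(-156, J(A(-5))) - l(-68, -212) = (7 - 156*(9 - 18*(-5) - 2*(-5)²)) - (-246 + 3*(-68)) = (7 - 156*(9 + 90 - 2*25)) - (-246 - 204) = (7 - 156*(9 + 90 - 50)) - 1*(-450) = (7 - 156*49) + 450 = (7 - 7644) + 450 = -7637 + 450 = -7187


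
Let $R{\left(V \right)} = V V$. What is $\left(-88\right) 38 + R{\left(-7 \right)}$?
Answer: $-3295$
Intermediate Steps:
$R{\left(V \right)} = V^{2}$
$\left(-88\right) 38 + R{\left(-7 \right)} = \left(-88\right) 38 + \left(-7\right)^{2} = -3344 + 49 = -3295$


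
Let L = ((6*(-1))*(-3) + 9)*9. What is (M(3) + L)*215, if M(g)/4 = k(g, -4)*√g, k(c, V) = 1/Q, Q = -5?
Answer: 52245 - 172*√3 ≈ 51947.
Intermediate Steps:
k(c, V) = -⅕ (k(c, V) = 1/(-5) = -⅕)
L = 243 (L = (-6*(-3) + 9)*9 = (18 + 9)*9 = 27*9 = 243)
M(g) = -4*√g/5 (M(g) = 4*(-√g/5) = -4*√g/5)
(M(3) + L)*215 = (-4*√3/5 + 243)*215 = (243 - 4*√3/5)*215 = 52245 - 172*√3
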